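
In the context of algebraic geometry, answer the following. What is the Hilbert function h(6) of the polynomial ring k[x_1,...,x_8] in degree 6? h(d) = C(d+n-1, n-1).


The Hilbert function for the polynomial ring in 8 variables is:
h(d) = C(d+n-1, n-1)
h(6) = C(6+8-1, 8-1) = C(13, 7)
= 13! / (7! * 6!)
= 1716

1716


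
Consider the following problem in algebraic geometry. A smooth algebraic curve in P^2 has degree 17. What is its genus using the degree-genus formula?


Using the genus formula for smooth plane curves:
g = (d-1)(d-2)/2
g = (17-1)(17-2)/2
g = 16*15/2
g = 240/2 = 120

120


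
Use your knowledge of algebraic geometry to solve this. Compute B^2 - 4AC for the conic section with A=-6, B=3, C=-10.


The discriminant of a conic Ax^2 + Bxy + Cy^2 + ... = 0 is B^2 - 4AC.
B^2 = 3^2 = 9
4AC = 4*(-6)*(-10) = 240
Discriminant = 9 - 240 = -231

-231


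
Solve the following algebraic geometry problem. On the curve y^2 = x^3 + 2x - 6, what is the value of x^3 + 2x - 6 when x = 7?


Compute x^3 + 2x - 6 at x = 7:
x^3 = 7^3 = 343
2*x = 2*7 = 14
Sum: 343 + 14 - 6 = 351

351


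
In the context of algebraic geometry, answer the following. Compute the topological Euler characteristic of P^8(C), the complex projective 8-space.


The complex projective space P^8 has one cell in each even real dimension 0, 2, ..., 16.
The cohomology groups are H^{2k}(P^8) = Z for k = 0,...,8, and 0 otherwise.
Euler characteristic = sum of Betti numbers = 1 per even-dimensional cohomology group.
chi(P^8) = 8 + 1 = 9

9


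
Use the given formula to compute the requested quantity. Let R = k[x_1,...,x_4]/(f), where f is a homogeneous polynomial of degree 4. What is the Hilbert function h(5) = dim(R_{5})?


For R = k[x_1,...,x_n]/(f) with f homogeneous of degree e:
The Hilbert series is (1 - t^e)/(1 - t)^n.
So h(d) = C(d+n-1, n-1) - C(d-e+n-1, n-1) for d >= e.
With n=4, e=4, d=5:
C(5+4-1, 4-1) = C(8, 3) = 56
C(5-4+4-1, 4-1) = C(4, 3) = 4
h(5) = 56 - 4 = 52

52


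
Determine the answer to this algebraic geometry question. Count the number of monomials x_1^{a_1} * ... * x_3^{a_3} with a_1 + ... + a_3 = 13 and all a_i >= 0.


The number of degree-13 monomials in 3 variables is C(d+n-1, n-1).
= C(13+3-1, 3-1) = C(15, 2)
= 105

105


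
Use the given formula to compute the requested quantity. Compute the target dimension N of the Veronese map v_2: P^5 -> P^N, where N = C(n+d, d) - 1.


The Veronese embedding v_d: P^n -> P^N maps each point to all
degree-d monomials in n+1 homogeneous coordinates.
N = C(n+d, d) - 1
N = C(5+2, 2) - 1
N = C(7, 2) - 1
C(7, 2) = 21
N = 21 - 1 = 20

20


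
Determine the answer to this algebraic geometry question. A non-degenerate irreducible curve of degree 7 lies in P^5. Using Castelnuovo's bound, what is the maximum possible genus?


Castelnuovo's bound: write d - 1 = m(r-1) + epsilon with 0 <= epsilon < r-1.
d - 1 = 7 - 1 = 6
r - 1 = 5 - 1 = 4
6 = 1*4 + 2, so m = 1, epsilon = 2
pi(d, r) = m(m-1)(r-1)/2 + m*epsilon
= 1*0*4/2 + 1*2
= 0/2 + 2
= 0 + 2 = 2

2


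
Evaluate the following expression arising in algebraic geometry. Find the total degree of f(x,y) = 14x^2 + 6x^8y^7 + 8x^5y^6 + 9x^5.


Examine each term for its total degree (sum of exponents).
  Term '14x^2' has total degree 2+0 = 2.
  Term '6x^8y^7' has total degree 8+7 = 15.
  Term '8x^5y^6' has total degree 5+6 = 11.
  Term '9x^5' has total degree 5+0 = 5.
The maximum total degree among all terms is 15.

15


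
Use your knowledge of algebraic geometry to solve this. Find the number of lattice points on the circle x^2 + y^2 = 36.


Systematically check integer values of x where x^2 <= 36.
For each valid x, check if 36 - x^2 is a perfect square.
x=0: 36 - 0 = 36, sqrt = 6 (valid)
x=6: 36 - 36 = 0, sqrt = 0 (valid)
Total integer solutions found: 4

4


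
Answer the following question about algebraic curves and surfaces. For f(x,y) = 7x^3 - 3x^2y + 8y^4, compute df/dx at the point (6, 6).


df/dx = 3*7*x^2 + 2*(-3)*x^1*y
At (6,6): 3*7*6^2 + 2*(-3)*6^1*6
= 756 - 216
= 540

540


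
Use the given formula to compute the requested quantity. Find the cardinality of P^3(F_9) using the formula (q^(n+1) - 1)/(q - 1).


P^3(F_9) has (q^(n+1) - 1)/(q - 1) points.
= 9^3 + 9^2 + 9^1 + 9^0
= 729 + 81 + 9 + 1
= 820

820


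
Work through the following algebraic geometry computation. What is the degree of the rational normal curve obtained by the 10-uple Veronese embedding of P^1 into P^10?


The rational normal curve in P^10 is the image of P^1 under the 10-uple Veronese.
A general hyperplane in P^10 pulls back to a degree-10 form on P^1, which has 10 zeros,
so the curve meets a general hyperplane in 10 points. Degree = 10.

10


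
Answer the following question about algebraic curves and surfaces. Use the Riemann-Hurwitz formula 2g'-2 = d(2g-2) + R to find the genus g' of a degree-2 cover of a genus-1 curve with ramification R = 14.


Riemann-Hurwitz formula: 2g' - 2 = d(2g - 2) + R
Given: d = 2, g = 1, R = 14
2g' - 2 = 2*(2*1 - 2) + 14
2g' - 2 = 2*0 + 14
2g' - 2 = 0 + 14 = 14
2g' = 16
g' = 8

8


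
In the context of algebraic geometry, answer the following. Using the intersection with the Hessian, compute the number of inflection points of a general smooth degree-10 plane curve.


For a general smooth plane curve C of degree d, the inflection points are
the intersection of C with its Hessian curve, which has degree 3(d-2).
By Bezout, the total intersection number is d * 3(d-2) = 10 * 24 = 240.
For a general curve every flex is ordinary, so each contributes
multiplicity 1 to C·Hess(C), and the number of distinct inflection
points is 3d(d-2).
Inflection points = 3*10*(10-2) = 3*10*8 = 240

240


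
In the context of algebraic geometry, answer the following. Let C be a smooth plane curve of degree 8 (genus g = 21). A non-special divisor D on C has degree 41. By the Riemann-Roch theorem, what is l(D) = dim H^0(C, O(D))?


First, compute the genus of a smooth plane curve of degree 8:
g = (d-1)(d-2)/2 = (8-1)(8-2)/2 = 21
For a non-special divisor D (i.e., h^1(D) = 0), Riemann-Roch gives:
l(D) = deg(D) - g + 1
Since deg(D) = 41 >= 2g - 1 = 41, D is non-special.
l(D) = 41 - 21 + 1 = 21

21


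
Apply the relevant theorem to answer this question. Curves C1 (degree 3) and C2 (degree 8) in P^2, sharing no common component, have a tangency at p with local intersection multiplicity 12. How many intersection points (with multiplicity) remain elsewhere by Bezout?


By Bezout's theorem, the total intersection number is d1 * d2.
Total = 3 * 8 = 24
Intersection multiplicity at p = 12
Remaining intersections = 24 - 12 = 12

12


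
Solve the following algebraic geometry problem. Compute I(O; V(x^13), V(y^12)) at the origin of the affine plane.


The intersection multiplicity of V(x^a) and V(y^b) at the origin is:
I(O; V(x^13), V(y^12)) = dim_k(k[x,y]/(x^13, y^12))
A basis for k[x,y]/(x^13, y^12) is the set of monomials x^i * y^j
where 0 <= i < 13 and 0 <= j < 12.
The number of such monomials is 13 * 12 = 156

156


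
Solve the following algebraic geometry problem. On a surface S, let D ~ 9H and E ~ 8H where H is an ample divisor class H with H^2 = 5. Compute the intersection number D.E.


Using bilinearity of the intersection pairing on a surface S:
(aH).(bH) = ab * (H.H)
We have H^2 = 5.
D.E = (9H).(8H) = 9*8*5
= 72*5
= 360

360


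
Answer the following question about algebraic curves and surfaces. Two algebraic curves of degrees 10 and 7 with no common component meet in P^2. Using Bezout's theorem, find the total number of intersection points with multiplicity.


Bezout's theorem states the intersection count equals the product of degrees.
Intersection count = 10 * 7 = 70

70


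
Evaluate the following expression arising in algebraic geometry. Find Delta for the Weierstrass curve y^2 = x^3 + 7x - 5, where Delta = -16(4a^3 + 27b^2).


Compute each component:
4a^3 = 4*7^3 = 4*343 = 1372
27b^2 = 27*(-5)^2 = 27*25 = 675
4a^3 + 27b^2 = 1372 + 675 = 2047
Delta = -16*2047 = -32752

-32752


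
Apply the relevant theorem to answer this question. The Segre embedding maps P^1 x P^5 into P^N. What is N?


The Segre embedding maps P^m x P^n into P^N via
all products of coordinates from each factor.
N = (m+1)(n+1) - 1
N = (1+1)(5+1) - 1
N = 2*6 - 1
N = 12 - 1 = 11

11


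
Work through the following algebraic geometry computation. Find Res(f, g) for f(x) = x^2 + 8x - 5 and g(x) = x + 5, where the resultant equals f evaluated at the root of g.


For Res(f, x - c), we evaluate f at x = c.
f(-5) = (-5)^2 + 8*(-5) - 5
= 25 - 40 - 5
= -15 - 5 = -20
Res(f, g) = -20

-20


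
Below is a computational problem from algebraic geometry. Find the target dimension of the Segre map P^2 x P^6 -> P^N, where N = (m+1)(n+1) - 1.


The Segre embedding maps P^m x P^n into P^N via
all products of coordinates from each factor.
N = (m+1)(n+1) - 1
N = (2+1)(6+1) - 1
N = 3*7 - 1
N = 21 - 1 = 20

20


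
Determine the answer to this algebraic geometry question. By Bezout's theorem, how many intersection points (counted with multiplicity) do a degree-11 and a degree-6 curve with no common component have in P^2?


Bezout's theorem states the intersection count equals the product of degrees.
Intersection count = 11 * 6 = 66

66


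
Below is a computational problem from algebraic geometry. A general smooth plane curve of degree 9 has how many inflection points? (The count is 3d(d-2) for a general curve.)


For a general smooth plane curve C of degree d, the inflection points are
the intersection of C with its Hessian curve, which has degree 3(d-2).
By Bezout, the total intersection number is d * 3(d-2) = 9 * 21 = 189.
For a general curve every flex is ordinary, so each contributes
multiplicity 1 to C·Hess(C), and the number of distinct inflection
points is 3d(d-2).
Inflection points = 3*9*(9-2) = 3*9*7 = 189

189


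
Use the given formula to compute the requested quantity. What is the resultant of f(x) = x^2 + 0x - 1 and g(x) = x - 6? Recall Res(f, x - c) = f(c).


For Res(f, x - c), we evaluate f at x = c.
f(6) = 6^2 + 0*6 - 1
= 36 + 0 - 1
= 36 - 1 = 35
Res(f, g) = 35

35


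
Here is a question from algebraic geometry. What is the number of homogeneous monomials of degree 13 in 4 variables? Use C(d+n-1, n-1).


The number of degree-13 monomials in 4 variables is C(d+n-1, n-1).
= C(13+4-1, 4-1) = C(16, 3)
= 560

560


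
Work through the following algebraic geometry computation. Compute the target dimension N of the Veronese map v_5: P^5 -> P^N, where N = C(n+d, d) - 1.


The Veronese embedding v_d: P^n -> P^N maps each point to all
degree-d monomials in n+1 homogeneous coordinates.
N = C(n+d, d) - 1
N = C(5+5, 5) - 1
N = C(10, 5) - 1
C(10, 5) = 252
N = 252 - 1 = 251

251


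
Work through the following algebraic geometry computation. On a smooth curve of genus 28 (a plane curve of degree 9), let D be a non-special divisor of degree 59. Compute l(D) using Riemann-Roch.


First, compute the genus of a smooth plane curve of degree 9:
g = (d-1)(d-2)/2 = (9-1)(9-2)/2 = 28
For a non-special divisor D (i.e., h^1(D) = 0), Riemann-Roch gives:
l(D) = deg(D) - g + 1
Since deg(D) = 59 >= 2g - 1 = 55, D is non-special.
l(D) = 59 - 28 + 1 = 32

32


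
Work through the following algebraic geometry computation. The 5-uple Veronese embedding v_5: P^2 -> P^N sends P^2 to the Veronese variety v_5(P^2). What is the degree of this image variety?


The Veronese variety v_5(P^2) has degree d^r.
d^r = 5^2 = 25

25


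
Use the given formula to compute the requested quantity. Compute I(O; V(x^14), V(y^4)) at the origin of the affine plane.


The intersection multiplicity of V(x^a) and V(y^b) at the origin is:
I(O; V(x^14), V(y^4)) = dim_k(k[x,y]/(x^14, y^4))
A basis for k[x,y]/(x^14, y^4) is the set of monomials x^i * y^j
where 0 <= i < 14 and 0 <= j < 4.
The number of such monomials is 14 * 4 = 56

56


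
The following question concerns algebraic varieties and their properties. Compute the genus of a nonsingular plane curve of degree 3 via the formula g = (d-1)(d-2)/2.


Using the genus formula for smooth plane curves:
g = (d-1)(d-2)/2
g = (3-1)(3-2)/2
g = 2*1/2
g = 2/2 = 1

1


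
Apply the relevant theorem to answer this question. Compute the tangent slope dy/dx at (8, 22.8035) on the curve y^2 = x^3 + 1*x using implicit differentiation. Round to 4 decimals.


Using implicit differentiation of y^2 = x^3 + 1*x:
2y * dy/dx = 3x^2 + 1
dy/dx = (3x^2 + 1)/(2y)
Numerator: 3*8^2 + 1 = 193
Denominator: 2*22.8035 = 45.607
dy/dx = 193/45.607 = 4.2318

4.2318


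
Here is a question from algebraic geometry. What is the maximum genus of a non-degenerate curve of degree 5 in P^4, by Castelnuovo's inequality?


Castelnuovo's bound: write d - 1 = m(r-1) + epsilon with 0 <= epsilon < r-1.
d - 1 = 5 - 1 = 4
r - 1 = 4 - 1 = 3
4 = 1*3 + 1, so m = 1, epsilon = 1
pi(d, r) = m(m-1)(r-1)/2 + m*epsilon
= 1*0*3/2 + 1*1
= 0/2 + 1
= 0 + 1 = 1

1


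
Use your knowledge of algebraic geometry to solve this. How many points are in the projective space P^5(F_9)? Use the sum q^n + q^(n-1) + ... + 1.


P^5(F_9) has (q^(n+1) - 1)/(q - 1) points.
= 9^5 + 9^4 + 9^3 + 9^2 + 9^1 + 9^0
= 59049 + 6561 + 729 + 81 + 9 + 1
= 66430

66430


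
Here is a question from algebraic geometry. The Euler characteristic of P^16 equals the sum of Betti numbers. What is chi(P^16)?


The complex projective space P^16 has one cell in each even real dimension 0, 2, ..., 32.
The cohomology groups are H^{2k}(P^16) = Z for k = 0,...,16, and 0 otherwise.
Euler characteristic = sum of Betti numbers = 1 per even-dimensional cohomology group.
chi(P^16) = 16 + 1 = 17

17


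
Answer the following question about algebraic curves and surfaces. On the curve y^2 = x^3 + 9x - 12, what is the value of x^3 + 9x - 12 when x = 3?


Compute x^3 + 9x - 12 at x = 3:
x^3 = 3^3 = 27
9*x = 9*3 = 27
Sum: 27 + 27 - 12 = 42

42


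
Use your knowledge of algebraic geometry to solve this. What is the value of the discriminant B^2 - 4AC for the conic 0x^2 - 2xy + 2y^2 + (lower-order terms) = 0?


The discriminant of a conic Ax^2 + Bxy + Cy^2 + ... = 0 is B^2 - 4AC.
B^2 = (-2)^2 = 4
4AC = 4*0*2 = 0
Discriminant = 4 + 0 = 4

4


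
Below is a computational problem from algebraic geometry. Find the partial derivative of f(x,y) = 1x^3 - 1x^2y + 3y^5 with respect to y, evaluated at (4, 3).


df/dy = (-1)*x^2 + 5*3*y^4
At (4,3): (-1)*4^2 + 5*3*3^4
= -16 + 1215
= 1199

1199


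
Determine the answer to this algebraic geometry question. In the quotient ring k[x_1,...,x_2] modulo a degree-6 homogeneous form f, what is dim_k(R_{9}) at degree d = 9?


For R = k[x_1,...,x_n]/(f) with f homogeneous of degree e:
The Hilbert series is (1 - t^e)/(1 - t)^n.
So h(d) = C(d+n-1, n-1) - C(d-e+n-1, n-1) for d >= e.
With n=2, e=6, d=9:
C(9+2-1, 2-1) = C(10, 1) = 10
C(9-6+2-1, 2-1) = C(4, 1) = 4
h(9) = 10 - 4 = 6

6


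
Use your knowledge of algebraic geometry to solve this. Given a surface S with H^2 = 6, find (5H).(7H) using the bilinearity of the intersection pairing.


Using bilinearity of the intersection pairing on a surface S:
(aH).(bH) = ab * (H.H)
We have H^2 = 6.
D.E = (5H).(7H) = 5*7*6
= 35*6
= 210

210


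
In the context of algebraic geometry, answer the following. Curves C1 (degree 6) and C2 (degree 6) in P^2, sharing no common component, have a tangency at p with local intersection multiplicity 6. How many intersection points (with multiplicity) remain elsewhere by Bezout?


By Bezout's theorem, the total intersection number is d1 * d2.
Total = 6 * 6 = 36
Intersection multiplicity at p = 6
Remaining intersections = 36 - 6 = 30

30


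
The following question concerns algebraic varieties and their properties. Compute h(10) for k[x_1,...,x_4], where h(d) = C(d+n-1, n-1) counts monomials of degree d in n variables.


The Hilbert function for the polynomial ring in 4 variables is:
h(d) = C(d+n-1, n-1)
h(10) = C(10+4-1, 4-1) = C(13, 3)
= 13! / (3! * 10!)
= 286

286


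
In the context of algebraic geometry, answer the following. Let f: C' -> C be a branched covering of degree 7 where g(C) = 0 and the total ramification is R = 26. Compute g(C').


Riemann-Hurwitz formula: 2g' - 2 = d(2g - 2) + R
Given: d = 7, g = 0, R = 26
2g' - 2 = 7*(2*0 - 2) + 26
2g' - 2 = 7*(-2) + 26
2g' - 2 = -14 + 26 = 12
2g' = 14
g' = 7

7


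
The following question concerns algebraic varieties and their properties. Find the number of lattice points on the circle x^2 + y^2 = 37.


Systematically check integer values of x where x^2 <= 37.
For each valid x, check if 37 - x^2 is a perfect square.
x=1: 37 - 1 = 36, sqrt = 6 (valid)
x=6: 37 - 36 = 1, sqrt = 1 (valid)
Total integer solutions found: 8

8


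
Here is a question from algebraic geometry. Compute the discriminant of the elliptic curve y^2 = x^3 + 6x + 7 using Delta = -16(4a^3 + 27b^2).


Compute each component:
4a^3 = 4*6^3 = 4*216 = 864
27b^2 = 27*7^2 = 27*49 = 1323
4a^3 + 27b^2 = 864 + 1323 = 2187
Delta = -16*2187 = -34992

-34992


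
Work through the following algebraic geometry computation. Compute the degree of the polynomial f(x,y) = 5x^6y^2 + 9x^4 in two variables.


Examine each term for its total degree (sum of exponents).
  Term '5x^6y^2' has total degree 6+2 = 8.
  Term '9x^4' has total degree 4+0 = 4.
The maximum total degree among all terms is 8.

8


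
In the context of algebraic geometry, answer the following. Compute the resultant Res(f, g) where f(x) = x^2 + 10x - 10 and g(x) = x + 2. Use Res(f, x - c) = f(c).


For Res(f, x - c), we evaluate f at x = c.
f(-2) = (-2)^2 + 10*(-2) - 10
= 4 - 20 - 10
= -16 - 10 = -26
Res(f, g) = -26

-26


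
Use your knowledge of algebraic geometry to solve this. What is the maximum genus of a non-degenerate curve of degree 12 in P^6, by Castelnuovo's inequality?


Castelnuovo's bound: write d - 1 = m(r-1) + epsilon with 0 <= epsilon < r-1.
d - 1 = 12 - 1 = 11
r - 1 = 6 - 1 = 5
11 = 2*5 + 1, so m = 2, epsilon = 1
pi(d, r) = m(m-1)(r-1)/2 + m*epsilon
= 2*1*5/2 + 2*1
= 10/2 + 2
= 5 + 2 = 7

7


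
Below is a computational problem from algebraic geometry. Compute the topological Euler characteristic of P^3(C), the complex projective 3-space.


The complex projective space P^3 has one cell in each even real dimension 0, 2, ..., 6.
The cohomology groups are H^{2k}(P^3) = Z for k = 0,...,3, and 0 otherwise.
Euler characteristic = sum of Betti numbers = 1 per even-dimensional cohomology group.
chi(P^3) = 3 + 1 = 4

4


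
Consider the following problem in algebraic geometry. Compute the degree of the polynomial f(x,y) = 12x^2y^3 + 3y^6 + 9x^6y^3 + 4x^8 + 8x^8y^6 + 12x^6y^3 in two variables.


Examine each term for its total degree (sum of exponents).
  Term '12x^2y^3' has total degree 2+3 = 5.
  Term '3y^6' has total degree 0+6 = 6.
  Term '9x^6y^3' has total degree 6+3 = 9.
  Term '4x^8' has total degree 8+0 = 8.
  Term '8x^8y^6' has total degree 8+6 = 14.
  Term '12x^6y^3' has total degree 6+3 = 9.
The maximum total degree among all terms is 14.

14


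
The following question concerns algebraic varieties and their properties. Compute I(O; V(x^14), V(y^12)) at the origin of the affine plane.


The intersection multiplicity of V(x^a) and V(y^b) at the origin is:
I(O; V(x^14), V(y^12)) = dim_k(k[x,y]/(x^14, y^12))
A basis for k[x,y]/(x^14, y^12) is the set of monomials x^i * y^j
where 0 <= i < 14 and 0 <= j < 12.
The number of such monomials is 14 * 12 = 168

168


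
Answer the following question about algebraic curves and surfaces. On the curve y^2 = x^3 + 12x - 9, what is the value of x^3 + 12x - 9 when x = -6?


Compute x^3 + 12x - 9 at x = -6:
x^3 = (-6)^3 = -216
12*x = 12*(-6) = -72
Sum: -216 - 72 - 9 = -297

-297


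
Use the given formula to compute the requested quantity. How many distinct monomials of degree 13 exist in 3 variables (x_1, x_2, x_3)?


The number of degree-13 monomials in 3 variables is C(d+n-1, n-1).
= C(13+3-1, 3-1) = C(15, 2)
= 105

105


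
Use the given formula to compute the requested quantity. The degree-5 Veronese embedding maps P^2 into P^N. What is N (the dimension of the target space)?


The Veronese embedding v_d: P^n -> P^N maps each point to all
degree-d monomials in n+1 homogeneous coordinates.
N = C(n+d, d) - 1
N = C(2+5, 5) - 1
N = C(7, 5) - 1
C(7, 5) = 21
N = 21 - 1 = 20

20


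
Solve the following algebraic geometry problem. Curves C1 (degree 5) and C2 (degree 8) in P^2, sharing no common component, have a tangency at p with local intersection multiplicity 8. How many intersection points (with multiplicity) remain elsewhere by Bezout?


By Bezout's theorem, the total intersection number is d1 * d2.
Total = 5 * 8 = 40
Intersection multiplicity at p = 8
Remaining intersections = 40 - 8 = 32

32


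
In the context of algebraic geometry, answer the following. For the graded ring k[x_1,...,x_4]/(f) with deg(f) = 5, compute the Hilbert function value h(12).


For R = k[x_1,...,x_n]/(f) with f homogeneous of degree e:
The Hilbert series is (1 - t^e)/(1 - t)^n.
So h(d) = C(d+n-1, n-1) - C(d-e+n-1, n-1) for d >= e.
With n=4, e=5, d=12:
C(12+4-1, 4-1) = C(15, 3) = 455
C(12-5+4-1, 4-1) = C(10, 3) = 120
h(12) = 455 - 120 = 335

335


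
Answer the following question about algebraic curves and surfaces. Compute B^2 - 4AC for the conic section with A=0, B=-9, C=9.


The discriminant of a conic Ax^2 + Bxy + Cy^2 + ... = 0 is B^2 - 4AC.
B^2 = (-9)^2 = 81
4AC = 4*0*9 = 0
Discriminant = 81 + 0 = 81

81


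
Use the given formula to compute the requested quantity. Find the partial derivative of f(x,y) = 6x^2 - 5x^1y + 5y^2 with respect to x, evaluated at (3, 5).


df/dx = 2*6*x^1 + 1*(-5)*x^0*y
At (3,5): 2*6*3^1 + 1*(-5)*3^0*5
= 36 - 25
= 11

11


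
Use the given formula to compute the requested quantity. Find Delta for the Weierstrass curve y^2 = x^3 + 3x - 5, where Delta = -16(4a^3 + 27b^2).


Compute each component:
4a^3 = 4*3^3 = 4*27 = 108
27b^2 = 27*(-5)^2 = 27*25 = 675
4a^3 + 27b^2 = 108 + 675 = 783
Delta = -16*783 = -12528

-12528


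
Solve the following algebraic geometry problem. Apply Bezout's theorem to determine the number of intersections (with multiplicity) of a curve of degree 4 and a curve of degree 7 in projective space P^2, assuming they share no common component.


Bezout's theorem states the intersection count equals the product of degrees.
Intersection count = 4 * 7 = 28

28


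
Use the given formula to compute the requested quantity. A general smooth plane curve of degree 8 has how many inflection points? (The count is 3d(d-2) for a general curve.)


For a general smooth plane curve C of degree d, the inflection points are
the intersection of C with its Hessian curve, which has degree 3(d-2).
By Bezout, the total intersection number is d * 3(d-2) = 8 * 18 = 144.
For a general curve every flex is ordinary, so each contributes
multiplicity 1 to C·Hess(C), and the number of distinct inflection
points is 3d(d-2).
Inflection points = 3*8*(8-2) = 3*8*6 = 144

144


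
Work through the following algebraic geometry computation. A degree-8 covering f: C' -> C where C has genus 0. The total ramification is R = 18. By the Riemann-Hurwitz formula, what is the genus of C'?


Riemann-Hurwitz formula: 2g' - 2 = d(2g - 2) + R
Given: d = 8, g = 0, R = 18
2g' - 2 = 8*(2*0 - 2) + 18
2g' - 2 = 8*(-2) + 18
2g' - 2 = -16 + 18 = 2
2g' = 4
g' = 2

2


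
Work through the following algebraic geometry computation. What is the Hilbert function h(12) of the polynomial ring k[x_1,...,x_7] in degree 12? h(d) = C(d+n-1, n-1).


The Hilbert function for the polynomial ring in 7 variables is:
h(d) = C(d+n-1, n-1)
h(12) = C(12+7-1, 7-1) = C(18, 6)
= 18! / (6! * 12!)
= 18564

18564


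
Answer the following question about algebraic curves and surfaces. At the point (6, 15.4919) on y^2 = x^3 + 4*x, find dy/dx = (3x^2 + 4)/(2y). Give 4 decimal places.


Using implicit differentiation of y^2 = x^3 + 4*x:
2y * dy/dx = 3x^2 + 4
dy/dx = (3x^2 + 4)/(2y)
Numerator: 3*6^2 + 4 = 112
Denominator: 2*15.4919 = 30.9838
dy/dx = 112/30.9838 = 3.6148

3.6148


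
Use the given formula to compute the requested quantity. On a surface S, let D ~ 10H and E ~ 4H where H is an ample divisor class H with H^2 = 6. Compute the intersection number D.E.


Using bilinearity of the intersection pairing on a surface S:
(aH).(bH) = ab * (H.H)
We have H^2 = 6.
D.E = (10H).(4H) = 10*4*6
= 40*6
= 240

240


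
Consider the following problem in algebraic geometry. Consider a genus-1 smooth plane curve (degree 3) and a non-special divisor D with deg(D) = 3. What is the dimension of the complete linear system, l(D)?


First, compute the genus of a smooth plane curve of degree 3:
g = (d-1)(d-2)/2 = (3-1)(3-2)/2 = 1
For a non-special divisor D (i.e., h^1(D) = 0), Riemann-Roch gives:
l(D) = deg(D) - g + 1
Since deg(D) = 3 >= 2g - 1 = 1, D is non-special.
l(D) = 3 - 1 + 1 = 3

3


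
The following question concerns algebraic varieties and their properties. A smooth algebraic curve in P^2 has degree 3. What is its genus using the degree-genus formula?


Using the genus formula for smooth plane curves:
g = (d-1)(d-2)/2
g = (3-1)(3-2)/2
g = 2*1/2
g = 2/2 = 1

1


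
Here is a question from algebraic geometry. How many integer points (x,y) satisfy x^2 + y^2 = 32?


Systematically check integer values of x where x^2 <= 32.
For each valid x, check if 32 - x^2 is a perfect square.
x=4: 32 - 16 = 16, sqrt = 4 (valid)
Total integer solutions found: 4

4


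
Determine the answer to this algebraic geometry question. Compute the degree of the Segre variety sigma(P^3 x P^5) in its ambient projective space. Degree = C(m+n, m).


The degree of the Segre variety P^3 x P^5 is C(m+n, m).
= C(8, 3)
= 56

56


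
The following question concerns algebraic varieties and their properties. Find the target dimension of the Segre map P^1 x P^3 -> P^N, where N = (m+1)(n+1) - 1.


The Segre embedding maps P^m x P^n into P^N via
all products of coordinates from each factor.
N = (m+1)(n+1) - 1
N = (1+1)(3+1) - 1
N = 2*4 - 1
N = 8 - 1 = 7

7


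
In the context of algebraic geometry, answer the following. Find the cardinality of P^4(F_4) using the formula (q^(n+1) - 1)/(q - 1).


P^4(F_4) has (q^(n+1) - 1)/(q - 1) points.
= 4^4 + 4^3 + 4^2 + 4^1 + 4^0
= 256 + 64 + 16 + 4 + 1
= 341

341


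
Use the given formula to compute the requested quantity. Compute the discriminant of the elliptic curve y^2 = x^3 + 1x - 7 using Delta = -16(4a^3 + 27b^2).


Compute each component:
4a^3 = 4*1^3 = 4*1 = 4
27b^2 = 27*(-7)^2 = 27*49 = 1323
4a^3 + 27b^2 = 4 + 1323 = 1327
Delta = -16*1327 = -21232

-21232


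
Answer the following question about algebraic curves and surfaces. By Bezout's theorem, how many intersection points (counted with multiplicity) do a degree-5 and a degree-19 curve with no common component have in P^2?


Bezout's theorem states the intersection count equals the product of degrees.
Intersection count = 5 * 19 = 95

95


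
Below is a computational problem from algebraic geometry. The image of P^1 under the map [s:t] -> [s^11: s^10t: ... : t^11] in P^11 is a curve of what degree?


The rational normal curve in P^11 is the image of P^1 under the 11-uple Veronese.
A general hyperplane in P^11 pulls back to a degree-11 form on P^1, which has 11 zeros,
so the curve meets a general hyperplane in 11 points. Degree = 11.

11


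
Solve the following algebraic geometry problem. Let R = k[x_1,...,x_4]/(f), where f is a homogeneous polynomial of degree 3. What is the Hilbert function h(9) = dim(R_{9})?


For R = k[x_1,...,x_n]/(f) with f homogeneous of degree e:
The Hilbert series is (1 - t^e)/(1 - t)^n.
So h(d) = C(d+n-1, n-1) - C(d-e+n-1, n-1) for d >= e.
With n=4, e=3, d=9:
C(9+4-1, 4-1) = C(12, 3) = 220
C(9-3+4-1, 4-1) = C(9, 3) = 84
h(9) = 220 - 84 = 136

136


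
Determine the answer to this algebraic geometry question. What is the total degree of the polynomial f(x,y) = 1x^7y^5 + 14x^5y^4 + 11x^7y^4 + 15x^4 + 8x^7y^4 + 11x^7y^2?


Examine each term for its total degree (sum of exponents).
  Term '1x^7y^5' has total degree 7+5 = 12.
  Term '14x^5y^4' has total degree 5+4 = 9.
  Term '11x^7y^4' has total degree 7+4 = 11.
  Term '15x^4' has total degree 4+0 = 4.
  Term '8x^7y^4' has total degree 7+4 = 11.
  Term '11x^7y^2' has total degree 7+2 = 9.
The maximum total degree among all terms is 12.

12


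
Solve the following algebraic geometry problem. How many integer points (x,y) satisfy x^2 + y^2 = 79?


Systematically check integer values of x where x^2 <= 79.
For each valid x, check if 79 - x^2 is a perfect square.
Total integer solutions found: 0

0


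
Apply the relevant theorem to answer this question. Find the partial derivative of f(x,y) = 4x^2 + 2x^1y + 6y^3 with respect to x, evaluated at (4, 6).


df/dx = 2*4*x^1 + 1*2*x^0*y
At (4,6): 2*4*4^1 + 1*2*4^0*6
= 32 + 12
= 44

44


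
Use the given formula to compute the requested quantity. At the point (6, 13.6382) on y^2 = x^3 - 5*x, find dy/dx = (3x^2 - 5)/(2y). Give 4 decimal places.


Using implicit differentiation of y^2 = x^3 - 5*x:
2y * dy/dx = 3x^2 - 5
dy/dx = (3x^2 - 5)/(2y)
Numerator: 3*6^2 - 5 = 103
Denominator: 2*13.6382 = 27.2764
dy/dx = 103/27.2764 = 3.7762

3.7762


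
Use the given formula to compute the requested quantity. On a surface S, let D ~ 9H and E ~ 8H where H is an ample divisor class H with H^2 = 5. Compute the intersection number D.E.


Using bilinearity of the intersection pairing on a surface S:
(aH).(bH) = ab * (H.H)
We have H^2 = 5.
D.E = (9H).(8H) = 9*8*5
= 72*5
= 360

360


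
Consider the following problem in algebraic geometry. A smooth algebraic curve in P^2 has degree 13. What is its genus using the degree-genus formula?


Using the genus formula for smooth plane curves:
g = (d-1)(d-2)/2
g = (13-1)(13-2)/2
g = 12*11/2
g = 132/2 = 66

66


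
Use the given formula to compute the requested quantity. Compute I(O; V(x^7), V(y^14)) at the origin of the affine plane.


The intersection multiplicity of V(x^a) and V(y^b) at the origin is:
I(O; V(x^7), V(y^14)) = dim_k(k[x,y]/(x^7, y^14))
A basis for k[x,y]/(x^7, y^14) is the set of monomials x^i * y^j
where 0 <= i < 7 and 0 <= j < 14.
The number of such monomials is 7 * 14 = 98

98


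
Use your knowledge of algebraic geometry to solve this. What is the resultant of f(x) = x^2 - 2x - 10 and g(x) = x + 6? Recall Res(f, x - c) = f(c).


For Res(f, x - c), we evaluate f at x = c.
f(-6) = (-6)^2 - 2*(-6) - 10
= 36 + 12 - 10
= 48 - 10 = 38
Res(f, g) = 38

38


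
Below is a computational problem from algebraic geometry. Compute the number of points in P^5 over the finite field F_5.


P^5(F_5) has (q^(n+1) - 1)/(q - 1) points.
= 5^5 + 5^4 + 5^3 + 5^2 + 5^1 + 5^0
= 3125 + 625 + 125 + 25 + 5 + 1
= 3906

3906


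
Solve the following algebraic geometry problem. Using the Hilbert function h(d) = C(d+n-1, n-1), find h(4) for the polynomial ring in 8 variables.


The Hilbert function for the polynomial ring in 8 variables is:
h(d) = C(d+n-1, n-1)
h(4) = C(4+8-1, 8-1) = C(11, 7)
= 11! / (7! * 4!)
= 330

330


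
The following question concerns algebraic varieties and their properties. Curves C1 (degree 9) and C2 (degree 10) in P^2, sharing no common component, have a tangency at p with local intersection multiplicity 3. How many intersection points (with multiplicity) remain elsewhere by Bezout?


By Bezout's theorem, the total intersection number is d1 * d2.
Total = 9 * 10 = 90
Intersection multiplicity at p = 3
Remaining intersections = 90 - 3 = 87

87


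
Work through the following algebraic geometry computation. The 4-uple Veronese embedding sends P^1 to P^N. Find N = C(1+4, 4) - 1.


The Veronese embedding v_d: P^n -> P^N maps each point to all
degree-d monomials in n+1 homogeneous coordinates.
N = C(n+d, d) - 1
N = C(1+4, 4) - 1
N = C(5, 4) - 1
C(5, 4) = 5
N = 5 - 1 = 4

4


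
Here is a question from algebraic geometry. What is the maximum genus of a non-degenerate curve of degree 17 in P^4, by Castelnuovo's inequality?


Castelnuovo's bound: write d - 1 = m(r-1) + epsilon with 0 <= epsilon < r-1.
d - 1 = 17 - 1 = 16
r - 1 = 4 - 1 = 3
16 = 5*3 + 1, so m = 5, epsilon = 1
pi(d, r) = m(m-1)(r-1)/2 + m*epsilon
= 5*4*3/2 + 5*1
= 60/2 + 5
= 30 + 5 = 35

35


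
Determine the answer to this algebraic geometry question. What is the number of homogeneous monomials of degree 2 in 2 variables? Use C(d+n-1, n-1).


The number of degree-2 monomials in 2 variables is C(d+n-1, n-1).
= C(2+2-1, 2-1) = C(3, 1)
= 3

3


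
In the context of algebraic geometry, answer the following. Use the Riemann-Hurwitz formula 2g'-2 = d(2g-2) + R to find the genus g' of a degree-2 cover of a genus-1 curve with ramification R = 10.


Riemann-Hurwitz formula: 2g' - 2 = d(2g - 2) + R
Given: d = 2, g = 1, R = 10
2g' - 2 = 2*(2*1 - 2) + 10
2g' - 2 = 2*0 + 10
2g' - 2 = 0 + 10 = 10
2g' = 12
g' = 6

6


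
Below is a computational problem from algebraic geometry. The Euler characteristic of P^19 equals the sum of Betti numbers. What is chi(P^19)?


The complex projective space P^19 has one cell in each even real dimension 0, 2, ..., 38.
The cohomology groups are H^{2k}(P^19) = Z for k = 0,...,19, and 0 otherwise.
Euler characteristic = sum of Betti numbers = 1 per even-dimensional cohomology group.
chi(P^19) = 19 + 1 = 20

20


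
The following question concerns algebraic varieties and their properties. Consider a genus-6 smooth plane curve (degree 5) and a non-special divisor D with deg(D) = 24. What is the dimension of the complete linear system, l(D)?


First, compute the genus of a smooth plane curve of degree 5:
g = (d-1)(d-2)/2 = (5-1)(5-2)/2 = 6
For a non-special divisor D (i.e., h^1(D) = 0), Riemann-Roch gives:
l(D) = deg(D) - g + 1
Since deg(D) = 24 >= 2g - 1 = 11, D is non-special.
l(D) = 24 - 6 + 1 = 19

19


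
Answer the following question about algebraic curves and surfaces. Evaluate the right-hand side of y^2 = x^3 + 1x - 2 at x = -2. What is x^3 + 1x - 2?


Compute x^3 + 1x - 2 at x = -2:
x^3 = (-2)^3 = -8
1*x = 1*(-2) = -2
Sum: -8 - 2 - 2 = -12

-12


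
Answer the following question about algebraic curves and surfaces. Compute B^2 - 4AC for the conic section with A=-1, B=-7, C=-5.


The discriminant of a conic Ax^2 + Bxy + Cy^2 + ... = 0 is B^2 - 4AC.
B^2 = (-7)^2 = 49
4AC = 4*(-1)*(-5) = 20
Discriminant = 49 - 20 = 29

29


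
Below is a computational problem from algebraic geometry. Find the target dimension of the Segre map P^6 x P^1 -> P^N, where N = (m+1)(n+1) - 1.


The Segre embedding maps P^m x P^n into P^N via
all products of coordinates from each factor.
N = (m+1)(n+1) - 1
N = (6+1)(1+1) - 1
N = 7*2 - 1
N = 14 - 1 = 13

13


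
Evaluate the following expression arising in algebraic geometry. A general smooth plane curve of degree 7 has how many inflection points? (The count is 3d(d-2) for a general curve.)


For a general smooth plane curve C of degree d, the inflection points are
the intersection of C with its Hessian curve, which has degree 3(d-2).
By Bezout, the total intersection number is d * 3(d-2) = 7 * 15 = 105.
For a general curve every flex is ordinary, so each contributes
multiplicity 1 to C·Hess(C), and the number of distinct inflection
points is 3d(d-2).
Inflection points = 3*7*(7-2) = 3*7*5 = 105

105


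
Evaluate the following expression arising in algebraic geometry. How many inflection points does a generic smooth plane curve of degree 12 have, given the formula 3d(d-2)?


For a general smooth plane curve C of degree d, the inflection points are
the intersection of C with its Hessian curve, which has degree 3(d-2).
By Bezout, the total intersection number is d * 3(d-2) = 12 * 30 = 360.
For a general curve every flex is ordinary, so each contributes
multiplicity 1 to C·Hess(C), and the number of distinct inflection
points is 3d(d-2).
Inflection points = 3*12*(12-2) = 3*12*10 = 360

360


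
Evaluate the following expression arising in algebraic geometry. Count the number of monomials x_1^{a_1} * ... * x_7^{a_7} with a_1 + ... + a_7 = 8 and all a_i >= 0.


The number of degree-8 monomials in 7 variables is C(d+n-1, n-1).
= C(8+7-1, 7-1) = C(14, 6)
= 3003

3003


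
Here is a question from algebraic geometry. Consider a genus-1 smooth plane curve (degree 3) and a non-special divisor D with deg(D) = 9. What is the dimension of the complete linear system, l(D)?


First, compute the genus of a smooth plane curve of degree 3:
g = (d-1)(d-2)/2 = (3-1)(3-2)/2 = 1
For a non-special divisor D (i.e., h^1(D) = 0), Riemann-Roch gives:
l(D) = deg(D) - g + 1
Since deg(D) = 9 >= 2g - 1 = 1, D is non-special.
l(D) = 9 - 1 + 1 = 9

9


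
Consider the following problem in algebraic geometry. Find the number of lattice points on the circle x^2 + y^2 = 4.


Systematically check integer values of x where x^2 <= 4.
For each valid x, check if 4 - x^2 is a perfect square.
x=0: 4 - 0 = 4, sqrt = 2 (valid)
x=2: 4 - 4 = 0, sqrt = 0 (valid)
Total integer solutions found: 4

4


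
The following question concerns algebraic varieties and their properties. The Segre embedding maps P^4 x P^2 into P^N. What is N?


The Segre embedding maps P^m x P^n into P^N via
all products of coordinates from each factor.
N = (m+1)(n+1) - 1
N = (4+1)(2+1) - 1
N = 5*3 - 1
N = 15 - 1 = 14

14


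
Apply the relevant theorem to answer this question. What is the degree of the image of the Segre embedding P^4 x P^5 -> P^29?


The degree of the Segre variety P^4 x P^5 is C(m+n, m).
= C(9, 4)
= 126

126


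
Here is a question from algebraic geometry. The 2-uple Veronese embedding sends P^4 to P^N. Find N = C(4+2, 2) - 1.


The Veronese embedding v_d: P^n -> P^N maps each point to all
degree-d monomials in n+1 homogeneous coordinates.
N = C(n+d, d) - 1
N = C(4+2, 2) - 1
N = C(6, 2) - 1
C(6, 2) = 15
N = 15 - 1 = 14

14


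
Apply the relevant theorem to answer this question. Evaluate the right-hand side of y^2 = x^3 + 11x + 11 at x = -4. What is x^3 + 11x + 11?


Compute x^3 + 11x + 11 at x = -4:
x^3 = (-4)^3 = -64
11*x = 11*(-4) = -44
Sum: -64 - 44 + 11 = -97

-97


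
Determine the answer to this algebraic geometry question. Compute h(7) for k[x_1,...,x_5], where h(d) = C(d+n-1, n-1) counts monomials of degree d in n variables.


The Hilbert function for the polynomial ring in 5 variables is:
h(d) = C(d+n-1, n-1)
h(7) = C(7+5-1, 5-1) = C(11, 4)
= 11! / (4! * 7!)
= 330

330


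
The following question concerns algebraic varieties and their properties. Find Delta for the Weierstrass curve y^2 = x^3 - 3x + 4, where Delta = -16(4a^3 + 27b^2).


Compute each component:
4a^3 = 4*(-3)^3 = 4*(-27) = -108
27b^2 = 27*4^2 = 27*16 = 432
4a^3 + 27b^2 = -108 + 432 = 324
Delta = -16*324 = -5184

-5184


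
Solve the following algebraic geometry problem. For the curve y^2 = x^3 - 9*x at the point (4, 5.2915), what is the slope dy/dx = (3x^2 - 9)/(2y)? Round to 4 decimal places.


Using implicit differentiation of y^2 = x^3 - 9*x:
2y * dy/dx = 3x^2 - 9
dy/dx = (3x^2 - 9)/(2y)
Numerator: 3*4^2 - 9 = 39
Denominator: 2*5.2915 = 10.583
dy/dx = 39/10.583 = 3.6852

3.6852


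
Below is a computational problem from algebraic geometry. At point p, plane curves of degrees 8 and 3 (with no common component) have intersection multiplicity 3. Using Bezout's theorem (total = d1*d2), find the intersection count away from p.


By Bezout's theorem, the total intersection number is d1 * d2.
Total = 8 * 3 = 24
Intersection multiplicity at p = 3
Remaining intersections = 24 - 3 = 21

21


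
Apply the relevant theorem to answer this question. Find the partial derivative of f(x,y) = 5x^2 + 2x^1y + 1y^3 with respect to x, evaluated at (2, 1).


df/dx = 2*5*x^1 + 1*2*x^0*y
At (2,1): 2*5*2^1 + 1*2*2^0*1
= 20 + 2
= 22

22


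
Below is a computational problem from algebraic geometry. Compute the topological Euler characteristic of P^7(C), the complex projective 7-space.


The complex projective space P^7 has one cell in each even real dimension 0, 2, ..., 14.
The cohomology groups are H^{2k}(P^7) = Z for k = 0,...,7, and 0 otherwise.
Euler characteristic = sum of Betti numbers = 1 per even-dimensional cohomology group.
chi(P^7) = 7 + 1 = 8

8
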